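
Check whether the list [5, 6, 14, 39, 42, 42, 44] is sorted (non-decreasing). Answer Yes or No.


Check consecutive pairs:
  5 <= 6? True
  6 <= 14? True
  14 <= 39? True
  39 <= 42? True
  42 <= 42? True
  42 <= 44? True
Every consecutive pair is in order, so the list is non-decreasing.
Final answer: Yes


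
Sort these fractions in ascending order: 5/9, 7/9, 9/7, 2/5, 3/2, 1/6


Convert to decimal for comparison:
  5/9 = 0.5556
  7/9 = 0.7778
  9/7 = 1.2857
  2/5 = 0.4
  3/2 = 1.5
  1/6 = 0.1667
Decimals in increasing order: 0.1667 < 0.4 < 0.5556 < 0.7778 < 1.2857 < 1.5
Writing each back as its fraction gives the sorted order.
Final answer: 1/6, 2/5, 5/9, 7/9, 9/7, 3/2


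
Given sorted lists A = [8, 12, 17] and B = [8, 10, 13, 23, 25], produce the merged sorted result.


List A: [8, 12, 17]
List B: [8, 10, 13, 23, 25]
Repeatedly compare the front elements and take the smaller:
  8 vs 8 -> take 8
  12 vs 8 -> take 8
  12 vs 10 -> take 10
  12 vs 13 -> take 12
  17 vs 13 -> take 13
  17 vs 23 -> take 17
  A is exhausted; append the rest of B: [23, 25]
Final answer: [8, 8, 10, 12, 13, 17, 23, 25]


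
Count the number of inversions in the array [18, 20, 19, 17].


For each element, count the later elements that are smaller than it:
  18 (index 0): smaller elements after it = [17] -> 1
  20 (index 1): smaller elements after it = [19, 17] -> 2
  19 (index 2): smaller elements after it = [17] -> 1
Total inversions = 1 + 2 + 1 = 4
Final answer: 4


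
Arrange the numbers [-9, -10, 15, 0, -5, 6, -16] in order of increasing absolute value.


Compute absolute values:
  |-9| = 9
  |-10| = 10
  |15| = 15
  |0| = 0
  |-5| = 5
  |6| = 6
  |-16| = 16
Absolute values in increasing order: 0 < 5 < 6 < 9 < 10 < 15 < 16
Listing the original numbers in that order gives the answer.
Final answer: [0, -5, 6, -9, -10, 15, -16]


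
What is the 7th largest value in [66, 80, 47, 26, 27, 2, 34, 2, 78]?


Sort descending: [80, 78, 66, 47, 34, 27, 26, 2, 2]
The 7th element (1-indexed) is at index 6.
Value = 26
Final answer: 26


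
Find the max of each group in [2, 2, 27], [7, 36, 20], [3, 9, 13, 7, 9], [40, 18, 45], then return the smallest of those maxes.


Find max of each group:
  Group 1: [2, 2, 27] -> max = 27
  Group 2: [7, 36, 20] -> max = 36
  Group 3: [3, 9, 13, 7, 9] -> max = 13
  Group 4: [40, 18, 45] -> max = 45
Maxes: [27, 36, 13, 45]
Minimum of maxes = 13
Final answer: 13


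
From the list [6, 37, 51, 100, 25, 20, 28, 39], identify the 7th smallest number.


Sort ascending: [6, 20, 25, 28, 37, 39, 51, 100]
The 7th element (1-indexed) is at index 6.
Value = 51
Final answer: 51


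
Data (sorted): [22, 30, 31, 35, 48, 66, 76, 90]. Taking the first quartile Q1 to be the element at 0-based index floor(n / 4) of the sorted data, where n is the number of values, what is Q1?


The list has n = 8 elements.
Q1 index = floor(8 / 4) = floor(2) = 2
Counting from index 0 in the sorted data, the element at index 2 is 31.
Final answer: 31


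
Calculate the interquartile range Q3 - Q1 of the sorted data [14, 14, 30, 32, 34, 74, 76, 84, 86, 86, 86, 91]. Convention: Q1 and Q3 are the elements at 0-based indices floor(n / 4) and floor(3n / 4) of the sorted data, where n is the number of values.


The data has n = 12 elements.
Q1 index = floor(12 / 4) = floor(3) = 3; Q3 index = floor(3 * 12 / 4) = floor(9) = 9
Q1 = element at index 3 = 32
Q3 = element at index 9 = 86
IQR = 86 - 32 = 54
Final answer: 54


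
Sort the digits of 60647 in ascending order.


The number 60647 has digits: 6, 0, 6, 4, 7
Sorted: 0, 4, 6, 6, 7
Joining the sorted digits gives the result.
Final answer: 04667


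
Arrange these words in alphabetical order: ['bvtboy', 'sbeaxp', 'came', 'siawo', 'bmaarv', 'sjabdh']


Compare strings character by character (the first differing letter decides):
  'bmaarv' < 'bvtboy' since 'm' < 'v' at position 2
  'bvtboy' < 'came' since 'b' < 'c' at position 1
  'came' < 'sbeaxp' since 'c' < 's' at position 1
  'sbeaxp' < 'siawo' since 'b' < 'i' at position 2
  'siawo' < 'sjabdh' since 'i' < 'j' at position 2
Chaining these comparisons gives the alphabetical order.
Final answer: ['bmaarv', 'bvtboy', 'came', 'sbeaxp', 'siawo', 'sjabdh']


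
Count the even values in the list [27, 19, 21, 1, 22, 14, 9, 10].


Check each element:
  27 is odd
  19 is odd
  21 is odd
  1 is odd
  22 is even
  14 is even
  9 is odd
  10 is even
Evens: [22, 14, 10]
Count of evens = 3
Final answer: 3


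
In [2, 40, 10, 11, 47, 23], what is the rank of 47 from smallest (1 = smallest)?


Sort ascending: [2, 10, 11, 23, 40, 47]
Find 47 in the sorted list.
47 is at position 6 (1-indexed).
Final answer: 6


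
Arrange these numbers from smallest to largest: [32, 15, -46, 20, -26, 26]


Original list: [32, 15, -46, 20, -26, 26]
Repeatedly take the smallest remaining element:
  Remaining [32, 15, -46, 20, -26, 26] -> smallest is -46
  Remaining [32, 15, 20, -26, 26] -> smallest is -26
  Remaining [32, 15, 20, 26] -> smallest is 15
  Remaining [32, 20, 26] -> smallest is 20
  Remaining [32, 26] -> smallest is 26
  Remaining [32] -> smallest is 32
Collecting the picks in order gives the sorted list.
Final answer: [-46, -26, 15, 20, 26, 32]


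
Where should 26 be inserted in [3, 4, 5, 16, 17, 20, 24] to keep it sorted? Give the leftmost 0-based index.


List is sorted: [3, 4, 5, 16, 17, 20, 24]
We need the leftmost position where 26 can be inserted, i.e. the first index whose element is >= 26 (or the end of the list if none is).
Binary search with low=0, high=7 (0-based indices):
  low=0, high=7, mid=3: a[3]=16 < 26, so low = 4
  low=4, high=7, mid=5: a[5]=20 < 26, so low = 6
  low=6, high=7, mid=6: a[6]=24 < 26, so low = 7
Now low = high = 7, so the insertion index is 7.
Final answer: 7


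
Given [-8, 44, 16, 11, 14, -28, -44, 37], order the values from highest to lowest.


Original list: [-8, 44, 16, 11, 14, -28, -44, 37]
Repeatedly take the largest remaining element:
  Remaining [-8, 44, 16, 11, 14, -28, -44, 37] -> largest is 44
  Remaining [-8, 16, 11, 14, -28, -44, 37] -> largest is 37
  Remaining [-8, 16, 11, 14, -28, -44] -> largest is 16
  Remaining [-8, 11, 14, -28, -44] -> largest is 14
  Remaining [-8, 11, -28, -44] -> largest is 11
  Remaining [-8, -28, -44] -> largest is -8
  Remaining [-28, -44] -> largest is -28
  Remaining [-44] -> largest is -44
Collecting the picks in order gives the descending list.
Final answer: [44, 37, 16, 14, 11, -8, -28, -44]


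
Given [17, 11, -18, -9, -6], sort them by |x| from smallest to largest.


Compute absolute values:
  |17| = 17
  |11| = 11
  |-18| = 18
  |-9| = 9
  |-6| = 6
Absolute values in increasing order: 6 < 9 < 11 < 17 < 18
Listing the original numbers in that order gives the answer.
Final answer: [-6, -9, 11, 17, -18]


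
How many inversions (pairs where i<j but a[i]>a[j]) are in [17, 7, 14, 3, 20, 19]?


For each element, count the later elements that are smaller than it:
  17 (index 0): smaller elements after it = [7, 14, 3] -> 3
  7 (index 1): smaller elements after it = [3] -> 1
  14 (index 2): smaller elements after it = [3] -> 1
  3 (index 3): smaller elements after it = [] -> 0
  20 (index 4): smaller elements after it = [19] -> 1
Total inversions = 3 + 1 + 1 + 0 + 1 = 6
Final answer: 6


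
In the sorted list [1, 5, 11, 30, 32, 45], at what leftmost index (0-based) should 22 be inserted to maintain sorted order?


List is sorted: [1, 5, 11, 30, 32, 45]
We need the leftmost position where 22 can be inserted, i.e. the first index whose element is >= 22 (or the end of the list if none is).
Binary search with low=0, high=6 (0-based indices):
  low=0, high=6, mid=3: a[3]=30 >= 22, so high = 3
  low=0, high=3, mid=1: a[1]=5 < 22, so low = 2
  low=2, high=3, mid=2: a[2]=11 < 22, so low = 3
Now low = high = 3, so the insertion index is 3.
Final answer: 3


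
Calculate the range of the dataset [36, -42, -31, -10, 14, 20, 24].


Maximum value: 36
Minimum value: -42
Range = 36 - (-42) = 78
Final answer: 78


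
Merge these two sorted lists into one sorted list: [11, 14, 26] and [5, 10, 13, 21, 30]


List A: [11, 14, 26]
List B: [5, 10, 13, 21, 30]
Repeatedly compare the front elements and take the smaller:
  11 vs 5 -> take 5
  11 vs 10 -> take 10
  11 vs 13 -> take 11
  14 vs 13 -> take 13
  14 vs 21 -> take 14
  26 vs 21 -> take 21
  26 vs 30 -> take 26
  A is exhausted; append the rest of B: [30]
Final answer: [5, 10, 11, 13, 14, 21, 26, 30]


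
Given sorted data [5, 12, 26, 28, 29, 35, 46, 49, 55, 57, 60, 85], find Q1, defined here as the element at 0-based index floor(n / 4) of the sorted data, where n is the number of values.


The list has n = 12 elements.
Q1 index = floor(12 / 4) = floor(3) = 3
Counting from index 0 in the sorted data, the element at index 3 is 28.
Final answer: 28


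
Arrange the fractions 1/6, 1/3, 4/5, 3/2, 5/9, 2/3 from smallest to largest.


Convert to decimal for comparison:
  1/6 = 0.1667
  1/3 = 0.3333
  4/5 = 0.8
  3/2 = 1.5
  5/9 = 0.5556
  2/3 = 0.6667
Decimals in increasing order: 0.1667 < 0.3333 < 0.5556 < 0.6667 < 0.8 < 1.5
Writing each back as its fraction gives the sorted order.
Final answer: 1/6, 1/3, 5/9, 2/3, 4/5, 3/2


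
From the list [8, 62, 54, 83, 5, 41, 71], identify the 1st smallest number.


Sort ascending: [5, 8, 41, 54, 62, 71, 83]
The 1st element (1-indexed) is at index 0.
Value = 5
Final answer: 5


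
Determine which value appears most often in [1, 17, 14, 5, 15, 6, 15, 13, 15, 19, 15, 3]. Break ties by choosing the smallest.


Count the frequency of each value:
  1 appears 1 time(s)
  3 appears 1 time(s)
  5 appears 1 time(s)
  6 appears 1 time(s)
  13 appears 1 time(s)
  14 appears 1 time(s)
  15 appears 4 time(s)
  17 appears 1 time(s)
  19 appears 1 time(s)
Maximum frequency is 4.
Only 15 reaches that frequency, so it is the mode.
Final answer: 15


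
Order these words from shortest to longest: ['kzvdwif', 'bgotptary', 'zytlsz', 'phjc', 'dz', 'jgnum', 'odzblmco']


Compute lengths:
  'kzvdwif' has length 7
  'bgotptary' has length 9
  'zytlsz' has length 6
  'phjc' has length 4
  'dz' has length 2
  'jgnum' has length 5
  'odzblmco' has length 8
Lengths in increasing order: 2 < 4 < 5 < 6 < 7 < 8 < 9
Listing the words in that order gives the answer.
Final answer: ['dz', 'phjc', 'jgnum', 'zytlsz', 'kzvdwif', 'odzblmco', 'bgotptary']


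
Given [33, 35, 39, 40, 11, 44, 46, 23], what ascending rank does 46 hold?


Sort ascending: [11, 23, 33, 35, 39, 40, 44, 46]
Find 46 in the sorted list.
46 is at position 8 (1-indexed).
Final answer: 8


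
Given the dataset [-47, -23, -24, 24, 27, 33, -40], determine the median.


First, sort the list: [-47, -40, -24, -23, 24, 27, 33]
The list has 7 elements (odd count).
The middle index is 3 (0-based), and the element there is -23.
Final answer: -23


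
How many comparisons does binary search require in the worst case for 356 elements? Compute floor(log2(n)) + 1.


Binary search halves the search space each step.
Maximum comparisons = floor(log2(356)) + 1
log2(356) = 8.4757
floor(log2(356)) = 8, so 8 + 1 = 9
Final answer: 9


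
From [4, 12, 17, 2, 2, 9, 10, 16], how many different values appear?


List all unique values:
Distinct values: [2, 4, 9, 10, 12, 16, 17]
Count = 7
Final answer: 7


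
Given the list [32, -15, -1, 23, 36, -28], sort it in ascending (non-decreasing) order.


Original list: [32, -15, -1, 23, 36, -28]
Repeatedly take the smallest remaining element:
  Remaining [32, -15, -1, 23, 36, -28] -> smallest is -28
  Remaining [32, -15, -1, 23, 36] -> smallest is -15
  Remaining [32, -1, 23, 36] -> smallest is -1
  Remaining [32, 23, 36] -> smallest is 23
  Remaining [32, 36] -> smallest is 32
  Remaining [36] -> smallest is 36
Collecting the picks in order gives the sorted list.
Final answer: [-28, -15, -1, 23, 32, 36]


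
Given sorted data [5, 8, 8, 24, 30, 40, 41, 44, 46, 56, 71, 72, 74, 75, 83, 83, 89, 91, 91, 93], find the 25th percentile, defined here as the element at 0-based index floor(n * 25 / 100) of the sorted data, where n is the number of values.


The dataset has n = 20 elements.
Index = floor(20 * 25 / 100) = floor(500 / 100) = floor(5) = 5
Counting from index 0 in the sorted data, the element at index 5 is 40.
Final answer: 40


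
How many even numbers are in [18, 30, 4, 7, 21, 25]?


Check each element:
  18 is even
  30 is even
  4 is even
  7 is odd
  21 is odd
  25 is odd
Evens: [18, 30, 4]
Count of evens = 3
Final answer: 3


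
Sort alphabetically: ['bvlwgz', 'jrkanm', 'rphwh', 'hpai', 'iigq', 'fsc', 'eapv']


Compare strings character by character (the first differing letter decides):
  'bvlwgz' < 'eapv' since 'b' < 'e' at position 1
  'eapv' < 'fsc' since 'e' < 'f' at position 1
  'fsc' < 'hpai' since 'f' < 'h' at position 1
  'hpai' < 'iigq' since 'h' < 'i' at position 1
  'iigq' < 'jrkanm' since 'i' < 'j' at position 1
  'jrkanm' < 'rphwh' since 'j' < 'r' at position 1
Chaining these comparisons gives the alphabetical order.
Final answer: ['bvlwgz', 'eapv', 'fsc', 'hpai', 'iigq', 'jrkanm', 'rphwh']


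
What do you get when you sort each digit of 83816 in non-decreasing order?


The number 83816 has digits: 8, 3, 8, 1, 6
Sorted: 1, 3, 6, 8, 8
Joining the sorted digits gives the result.
Final answer: 13688


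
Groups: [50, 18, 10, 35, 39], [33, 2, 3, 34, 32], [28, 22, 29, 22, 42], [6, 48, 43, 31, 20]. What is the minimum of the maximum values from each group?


Find max of each group:
  Group 1: [50, 18, 10, 35, 39] -> max = 50
  Group 2: [33, 2, 3, 34, 32] -> max = 34
  Group 3: [28, 22, 29, 22, 42] -> max = 42
  Group 4: [6, 48, 43, 31, 20] -> max = 48
Maxes: [50, 34, 42, 48]
Minimum of maxes = 34
Final answer: 34


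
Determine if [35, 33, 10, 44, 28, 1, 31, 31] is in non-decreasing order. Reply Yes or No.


Check consecutive pairs:
  35 <= 33? False
  33 <= 10? False
  10 <= 44? True
  44 <= 28? False
  28 <= 1? False
  1 <= 31? True
  31 <= 31? True
4 consecutive pair(s) are out of order, so the list is not sorted.
Final answer: No


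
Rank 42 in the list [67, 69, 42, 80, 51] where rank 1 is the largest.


Sort descending: [80, 69, 67, 51, 42]
Find 42 in the sorted list.
42 is at position 5.
Final answer: 5


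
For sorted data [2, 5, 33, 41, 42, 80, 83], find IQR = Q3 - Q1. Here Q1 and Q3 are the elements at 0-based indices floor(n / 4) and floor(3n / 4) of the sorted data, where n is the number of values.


The data has n = 7 elements.
Q1 index = floor(7 / 4) = floor(1.75) = 1; Q3 index = floor(3 * 7 / 4) = floor(5.25) = 5
Q1 = element at index 1 = 5
Q3 = element at index 5 = 80
IQR = 80 - 5 = 75
Final answer: 75


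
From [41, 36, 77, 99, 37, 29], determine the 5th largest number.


Sort descending: [99, 77, 41, 37, 36, 29]
The 5th element (1-indexed) is at index 4.
Value = 36
Final answer: 36


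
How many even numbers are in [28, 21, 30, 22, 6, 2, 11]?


Check each element:
  28 is even
  21 is odd
  30 is even
  22 is even
  6 is even
  2 is even
  11 is odd
Evens: [28, 30, 22, 6, 2]
Count of evens = 5
Final answer: 5


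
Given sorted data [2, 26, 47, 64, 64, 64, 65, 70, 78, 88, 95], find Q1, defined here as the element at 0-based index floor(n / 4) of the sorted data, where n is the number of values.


The list has n = 11 elements.
Q1 index = floor(11 / 4) = floor(2.75) = 2
Counting from index 0 in the sorted data, the element at index 2 is 47.
Final answer: 47


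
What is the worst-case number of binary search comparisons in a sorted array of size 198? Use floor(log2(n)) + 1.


Binary search halves the search space each step.
Maximum comparisons = floor(log2(198)) + 1
log2(198) = 7.6294
floor(log2(198)) = 7, so 7 + 1 = 8
Final answer: 8


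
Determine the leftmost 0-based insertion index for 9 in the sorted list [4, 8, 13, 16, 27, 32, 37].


List is sorted: [4, 8, 13, 16, 27, 32, 37]
We need the leftmost position where 9 can be inserted, i.e. the first index whose element is >= 9 (or the end of the list if none is).
Binary search with low=0, high=7 (0-based indices):
  low=0, high=7, mid=3: a[3]=16 >= 9, so high = 3
  low=0, high=3, mid=1: a[1]=8 < 9, so low = 2
  low=2, high=3, mid=2: a[2]=13 >= 9, so high = 2
Now low = high = 2, so the insertion index is 2.
Final answer: 2


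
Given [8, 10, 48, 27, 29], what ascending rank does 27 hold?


Sort ascending: [8, 10, 27, 29, 48]
Find 27 in the sorted list.
27 is at position 3 (1-indexed).
Final answer: 3


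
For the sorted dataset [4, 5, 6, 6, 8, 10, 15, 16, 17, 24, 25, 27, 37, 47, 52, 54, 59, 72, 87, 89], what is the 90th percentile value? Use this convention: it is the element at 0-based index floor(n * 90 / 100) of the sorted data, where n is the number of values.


The dataset has n = 20 elements.
Index = floor(20 * 90 / 100) = floor(1800 / 100) = floor(18) = 18
Counting from index 0 in the sorted data, the element at index 18 is 87.
Final answer: 87


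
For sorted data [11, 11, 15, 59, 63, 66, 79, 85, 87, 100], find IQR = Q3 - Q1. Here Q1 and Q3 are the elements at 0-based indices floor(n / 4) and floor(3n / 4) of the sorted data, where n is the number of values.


The data has n = 10 elements.
Q1 index = floor(10 / 4) = floor(2.5) = 2; Q3 index = floor(3 * 10 / 4) = floor(7.5) = 7
Q1 = element at index 2 = 15
Q3 = element at index 7 = 85
IQR = 85 - 15 = 70
Final answer: 70


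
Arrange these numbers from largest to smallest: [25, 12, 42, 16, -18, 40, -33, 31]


Original list: [25, 12, 42, 16, -18, 40, -33, 31]
Repeatedly take the largest remaining element:
  Remaining [25, 12, 42, 16, -18, 40, -33, 31] -> largest is 42
  Remaining [25, 12, 16, -18, 40, -33, 31] -> largest is 40
  Remaining [25, 12, 16, -18, -33, 31] -> largest is 31
  Remaining [25, 12, 16, -18, -33] -> largest is 25
  Remaining [12, 16, -18, -33] -> largest is 16
  Remaining [12, -18, -33] -> largest is 12
  Remaining [-18, -33] -> largest is -18
  Remaining [-33] -> largest is -33
Collecting the picks in order gives the descending list.
Final answer: [42, 40, 31, 25, 16, 12, -18, -33]


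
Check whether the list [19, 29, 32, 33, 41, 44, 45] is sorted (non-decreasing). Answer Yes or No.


Check consecutive pairs:
  19 <= 29? True
  29 <= 32? True
  32 <= 33? True
  33 <= 41? True
  41 <= 44? True
  44 <= 45? True
Every consecutive pair is in order, so the list is non-decreasing.
Final answer: Yes


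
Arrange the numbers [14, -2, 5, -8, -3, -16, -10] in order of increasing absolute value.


Compute absolute values:
  |14| = 14
  |-2| = 2
  |5| = 5
  |-8| = 8
  |-3| = 3
  |-16| = 16
  |-10| = 10
Absolute values in increasing order: 2 < 3 < 5 < 8 < 10 < 14 < 16
Listing the original numbers in that order gives the answer.
Final answer: [-2, -3, 5, -8, -10, 14, -16]


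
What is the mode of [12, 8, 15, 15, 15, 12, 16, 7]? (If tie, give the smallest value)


Count the frequency of each value:
  7 appears 1 time(s)
  8 appears 1 time(s)
  12 appears 2 time(s)
  15 appears 3 time(s)
  16 appears 1 time(s)
Maximum frequency is 3.
Only 15 reaches that frequency, so it is the mode.
Final answer: 15


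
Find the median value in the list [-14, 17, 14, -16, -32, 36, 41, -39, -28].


First, sort the list: [-39, -32, -28, -16, -14, 14, 17, 36, 41]
The list has 9 elements (odd count).
The middle index is 4 (0-based), and the element there is -14.
Final answer: -14


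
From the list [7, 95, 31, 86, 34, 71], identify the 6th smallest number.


Sort ascending: [7, 31, 34, 71, 86, 95]
The 6th element (1-indexed) is at index 5.
Value = 95
Final answer: 95


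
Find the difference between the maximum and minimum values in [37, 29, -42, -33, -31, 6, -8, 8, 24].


Maximum value: 37
Minimum value: -42
Range = 37 - (-42) = 79
Final answer: 79


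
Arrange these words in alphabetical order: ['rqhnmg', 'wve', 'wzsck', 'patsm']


Compare strings character by character (the first differing letter decides):
  'patsm' < 'rqhnmg' since 'p' < 'r' at position 1
  'rqhnmg' < 'wve' since 'r' < 'w' at position 1
  'wve' < 'wzsck' since 'v' < 'z' at position 2
Chaining these comparisons gives the alphabetical order.
Final answer: ['patsm', 'rqhnmg', 'wve', 'wzsck']


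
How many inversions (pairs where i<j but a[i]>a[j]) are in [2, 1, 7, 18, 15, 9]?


For each element, count the later elements that are smaller than it:
  2 (index 0): smaller elements after it = [1] -> 1
  1 (index 1): smaller elements after it = [] -> 0
  7 (index 2): smaller elements after it = [] -> 0
  18 (index 3): smaller elements after it = [15, 9] -> 2
  15 (index 4): smaller elements after it = [9] -> 1
Total inversions = 1 + 0 + 0 + 2 + 1 = 4
Final answer: 4


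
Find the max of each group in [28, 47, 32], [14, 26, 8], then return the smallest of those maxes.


Find max of each group:
  Group 1: [28, 47, 32] -> max = 47
  Group 2: [14, 26, 8] -> max = 26
Maxes: [47, 26]
Minimum of maxes = 26
Final answer: 26


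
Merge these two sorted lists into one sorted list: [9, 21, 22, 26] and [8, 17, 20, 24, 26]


List A: [9, 21, 22, 26]
List B: [8, 17, 20, 24, 26]
Repeatedly compare the front elements and take the smaller:
  9 vs 8 -> take 8
  9 vs 17 -> take 9
  21 vs 17 -> take 17
  21 vs 20 -> take 20
  21 vs 24 -> take 21
  22 vs 24 -> take 22
  26 vs 24 -> take 24
  26 vs 26 -> take 26
  A is exhausted; append the rest of B: [26]
Final answer: [8, 9, 17, 20, 21, 22, 24, 26, 26]


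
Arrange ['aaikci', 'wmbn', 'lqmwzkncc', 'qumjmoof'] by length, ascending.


Compute lengths:
  'aaikci' has length 6
  'wmbn' has length 4
  'lqmwzkncc' has length 9
  'qumjmoof' has length 8
Lengths in increasing order: 4 < 6 < 8 < 9
Listing the words in that order gives the answer.
Final answer: ['wmbn', 'aaikci', 'qumjmoof', 'lqmwzkncc']


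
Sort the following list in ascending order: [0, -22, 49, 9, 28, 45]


Original list: [0, -22, 49, 9, 28, 45]
Repeatedly take the smallest remaining element:
  Remaining [0, -22, 49, 9, 28, 45] -> smallest is -22
  Remaining [0, 49, 9, 28, 45] -> smallest is 0
  Remaining [49, 9, 28, 45] -> smallest is 9
  Remaining [49, 28, 45] -> smallest is 28
  Remaining [49, 45] -> smallest is 45
  Remaining [49] -> smallest is 49
Collecting the picks in order gives the sorted list.
Final answer: [-22, 0, 9, 28, 45, 49]


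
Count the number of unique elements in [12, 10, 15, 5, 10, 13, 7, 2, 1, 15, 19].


List all unique values:
Distinct values: [1, 2, 5, 7, 10, 12, 13, 15, 19]
Count = 9
Final answer: 9


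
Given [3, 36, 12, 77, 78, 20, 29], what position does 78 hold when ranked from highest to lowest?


Sort descending: [78, 77, 36, 29, 20, 12, 3]
Find 78 in the sorted list.
78 is at position 1.
Final answer: 1


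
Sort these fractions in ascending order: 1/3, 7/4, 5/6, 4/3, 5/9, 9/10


Convert to decimal for comparison:
  1/3 = 0.3333
  7/4 = 1.75
  5/6 = 0.8333
  4/3 = 1.3333
  5/9 = 0.5556
  9/10 = 0.9
Decimals in increasing order: 0.3333 < 0.5556 < 0.8333 < 0.9 < 1.3333 < 1.75
Writing each back as its fraction gives the sorted order.
Final answer: 1/3, 5/9, 5/6, 9/10, 4/3, 7/4


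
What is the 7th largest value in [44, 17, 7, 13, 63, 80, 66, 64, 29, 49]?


Sort descending: [80, 66, 64, 63, 49, 44, 29, 17, 13, 7]
The 7th element (1-indexed) is at index 6.
Value = 29
Final answer: 29


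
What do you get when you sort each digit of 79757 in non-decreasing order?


The number 79757 has digits: 7, 9, 7, 5, 7
Sorted: 5, 7, 7, 7, 9
Joining the sorted digits gives the result.
Final answer: 57779


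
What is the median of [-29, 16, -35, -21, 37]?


First, sort the list: [-35, -29, -21, 16, 37]
The list has 5 elements (odd count).
The middle index is 2 (0-based), and the element there is -21.
Final answer: -21


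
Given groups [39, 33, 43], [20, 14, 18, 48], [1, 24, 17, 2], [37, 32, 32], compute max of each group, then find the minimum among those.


Find max of each group:
  Group 1: [39, 33, 43] -> max = 43
  Group 2: [20, 14, 18, 48] -> max = 48
  Group 3: [1, 24, 17, 2] -> max = 24
  Group 4: [37, 32, 32] -> max = 37
Maxes: [43, 48, 24, 37]
Minimum of maxes = 24
Final answer: 24


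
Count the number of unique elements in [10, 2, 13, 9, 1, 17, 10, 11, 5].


List all unique values:
Distinct values: [1, 2, 5, 9, 10, 11, 13, 17]
Count = 8
Final answer: 8


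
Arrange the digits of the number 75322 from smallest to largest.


The number 75322 has digits: 7, 5, 3, 2, 2
Sorted: 2, 2, 3, 5, 7
Joining the sorted digits gives the result.
Final answer: 22357


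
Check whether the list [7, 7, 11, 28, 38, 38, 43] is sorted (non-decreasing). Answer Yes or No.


Check consecutive pairs:
  7 <= 7? True
  7 <= 11? True
  11 <= 28? True
  28 <= 38? True
  38 <= 38? True
  38 <= 43? True
Every consecutive pair is in order, so the list is non-decreasing.
Final answer: Yes


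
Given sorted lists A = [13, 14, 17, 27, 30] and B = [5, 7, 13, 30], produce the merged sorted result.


List A: [13, 14, 17, 27, 30]
List B: [5, 7, 13, 30]
Repeatedly compare the front elements and take the smaller:
  13 vs 5 -> take 5
  13 vs 7 -> take 7
  13 vs 13 -> take 13
  14 vs 13 -> take 13
  14 vs 30 -> take 14
  17 vs 30 -> take 17
  27 vs 30 -> take 27
  30 vs 30 -> take 30
  A is exhausted; append the rest of B: [30]
Final answer: [5, 7, 13, 13, 14, 17, 27, 30, 30]


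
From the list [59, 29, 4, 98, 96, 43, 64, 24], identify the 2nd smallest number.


Sort ascending: [4, 24, 29, 43, 59, 64, 96, 98]
The 2nd element (1-indexed) is at index 1.
Value = 24
Final answer: 24


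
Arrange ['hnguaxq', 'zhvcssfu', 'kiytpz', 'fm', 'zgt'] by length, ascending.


Compute lengths:
  'hnguaxq' has length 7
  'zhvcssfu' has length 8
  'kiytpz' has length 6
  'fm' has length 2
  'zgt' has length 3
Lengths in increasing order: 2 < 3 < 6 < 7 < 8
Listing the words in that order gives the answer.
Final answer: ['fm', 'zgt', 'kiytpz', 'hnguaxq', 'zhvcssfu']


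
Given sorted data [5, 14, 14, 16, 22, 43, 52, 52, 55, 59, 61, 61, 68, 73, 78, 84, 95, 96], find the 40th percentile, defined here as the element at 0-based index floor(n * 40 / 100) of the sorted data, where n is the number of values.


The dataset has n = 18 elements.
Index = floor(18 * 40 / 100) = floor(720 / 100) = floor(7.2) = 7
Counting from index 0 in the sorted data, the element at index 7 is 52.
Final answer: 52


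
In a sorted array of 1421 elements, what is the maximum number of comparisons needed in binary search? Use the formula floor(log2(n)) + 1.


Binary search halves the search space each step.
Maximum comparisons = floor(log2(1421)) + 1
log2(1421) = 10.4727
floor(log2(1421)) = 10, so 10 + 1 = 11
Final answer: 11


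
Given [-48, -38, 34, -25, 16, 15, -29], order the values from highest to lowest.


Original list: [-48, -38, 34, -25, 16, 15, -29]
Repeatedly take the largest remaining element:
  Remaining [-48, -38, 34, -25, 16, 15, -29] -> largest is 34
  Remaining [-48, -38, -25, 16, 15, -29] -> largest is 16
  Remaining [-48, -38, -25, 15, -29] -> largest is 15
  Remaining [-48, -38, -25, -29] -> largest is -25
  Remaining [-48, -38, -29] -> largest is -29
  Remaining [-48, -38] -> largest is -38
  Remaining [-48] -> largest is -48
Collecting the picks in order gives the descending list.
Final answer: [34, 16, 15, -25, -29, -38, -48]


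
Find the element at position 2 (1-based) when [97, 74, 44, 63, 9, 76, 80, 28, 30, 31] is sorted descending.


Sort descending: [97, 80, 76, 74, 63, 44, 31, 30, 28, 9]
The 2nd element (1-indexed) is at index 1.
Value = 80
Final answer: 80


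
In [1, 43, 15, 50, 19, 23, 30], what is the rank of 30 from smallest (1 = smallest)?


Sort ascending: [1, 15, 19, 23, 30, 43, 50]
Find 30 in the sorted list.
30 is at position 5 (1-indexed).
Final answer: 5


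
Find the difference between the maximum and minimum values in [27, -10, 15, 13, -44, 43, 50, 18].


Maximum value: 50
Minimum value: -44
Range = 50 - (-44) = 94
Final answer: 94


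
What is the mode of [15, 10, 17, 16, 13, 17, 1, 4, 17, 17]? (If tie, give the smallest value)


Count the frequency of each value:
  1 appears 1 time(s)
  4 appears 1 time(s)
  10 appears 1 time(s)
  13 appears 1 time(s)
  15 appears 1 time(s)
  16 appears 1 time(s)
  17 appears 4 time(s)
Maximum frequency is 4.
Only 17 reaches that frequency, so it is the mode.
Final answer: 17


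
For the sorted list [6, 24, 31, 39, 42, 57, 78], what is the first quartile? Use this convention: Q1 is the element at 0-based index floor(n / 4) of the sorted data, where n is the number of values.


The list has n = 7 elements.
Q1 index = floor(7 / 4) = floor(1.75) = 1
Counting from index 0 in the sorted data, the element at index 1 is 24.
Final answer: 24


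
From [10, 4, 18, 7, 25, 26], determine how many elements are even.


Check each element:
  10 is even
  4 is even
  18 is even
  7 is odd
  25 is odd
  26 is even
Evens: [10, 4, 18, 26]
Count of evens = 4
Final answer: 4


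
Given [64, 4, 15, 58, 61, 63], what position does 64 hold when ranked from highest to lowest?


Sort descending: [64, 63, 61, 58, 15, 4]
Find 64 in the sorted list.
64 is at position 1.
Final answer: 1


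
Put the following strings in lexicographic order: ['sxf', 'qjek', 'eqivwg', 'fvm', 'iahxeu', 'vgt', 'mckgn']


Compare strings character by character (the first differing letter decides):
  'eqivwg' < 'fvm' since 'e' < 'f' at position 1
  'fvm' < 'iahxeu' since 'f' < 'i' at position 1
  'iahxeu' < 'mckgn' since 'i' < 'm' at position 1
  'mckgn' < 'qjek' since 'm' < 'q' at position 1
  'qjek' < 'sxf' since 'q' < 's' at position 1
  'sxf' < 'vgt' since 's' < 'v' at position 1
Chaining these comparisons gives the alphabetical order.
Final answer: ['eqivwg', 'fvm', 'iahxeu', 'mckgn', 'qjek', 'sxf', 'vgt']


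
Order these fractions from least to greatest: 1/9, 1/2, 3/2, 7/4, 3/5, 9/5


Convert to decimal for comparison:
  1/9 = 0.1111
  1/2 = 0.5
  3/2 = 1.5
  7/4 = 1.75
  3/5 = 0.6
  9/5 = 1.8
Decimals in increasing order: 0.1111 < 0.5 < 0.6 < 1.5 < 1.75 < 1.8
Writing each back as its fraction gives the sorted order.
Final answer: 1/9, 1/2, 3/5, 3/2, 7/4, 9/5


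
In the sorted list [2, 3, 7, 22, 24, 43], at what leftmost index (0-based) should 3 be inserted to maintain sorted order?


List is sorted: [2, 3, 7, 22, 24, 43]
We need the leftmost position where 3 can be inserted, i.e. the first index whose element is >= 3 (or the end of the list if none is).
Binary search with low=0, high=6 (0-based indices):
  low=0, high=6, mid=3: a[3]=22 >= 3, so high = 3
  low=0, high=3, mid=1: a[1]=3 >= 3, so high = 1
  low=0, high=1, mid=0: a[0]=2 < 3, so low = 1
Now low = high = 1, so the insertion index is 1.
Final answer: 1


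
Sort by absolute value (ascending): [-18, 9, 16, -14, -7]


Compute absolute values:
  |-18| = 18
  |9| = 9
  |16| = 16
  |-14| = 14
  |-7| = 7
Absolute values in increasing order: 7 < 9 < 14 < 16 < 18
Listing the original numbers in that order gives the answer.
Final answer: [-7, 9, -14, 16, -18]


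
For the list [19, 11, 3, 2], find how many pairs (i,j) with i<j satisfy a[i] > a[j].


For each element, count the later elements that are smaller than it:
  19 (index 0): smaller elements after it = [11, 3, 2] -> 3
  11 (index 1): smaller elements after it = [3, 2] -> 2
  3 (index 2): smaller elements after it = [2] -> 1
Total inversions = 3 + 2 + 1 = 6
Final answer: 6


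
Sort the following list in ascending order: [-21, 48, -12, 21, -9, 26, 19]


Original list: [-21, 48, -12, 21, -9, 26, 19]
Repeatedly take the smallest remaining element:
  Remaining [-21, 48, -12, 21, -9, 26, 19] -> smallest is -21
  Remaining [48, -12, 21, -9, 26, 19] -> smallest is -12
  Remaining [48, 21, -9, 26, 19] -> smallest is -9
  Remaining [48, 21, 26, 19] -> smallest is 19
  Remaining [48, 21, 26] -> smallest is 21
  Remaining [48, 26] -> smallest is 26
  Remaining [48] -> smallest is 48
Collecting the picks in order gives the sorted list.
Final answer: [-21, -12, -9, 19, 21, 26, 48]


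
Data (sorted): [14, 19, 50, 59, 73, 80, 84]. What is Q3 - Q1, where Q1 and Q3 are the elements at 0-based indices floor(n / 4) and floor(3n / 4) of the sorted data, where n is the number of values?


The data has n = 7 elements.
Q1 index = floor(7 / 4) = floor(1.75) = 1; Q3 index = floor(3 * 7 / 4) = floor(5.25) = 5
Q1 = element at index 1 = 19
Q3 = element at index 5 = 80
IQR = 80 - 19 = 61
Final answer: 61


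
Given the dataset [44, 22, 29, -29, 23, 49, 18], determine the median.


First, sort the list: [-29, 18, 22, 23, 29, 44, 49]
The list has 7 elements (odd count).
The middle index is 3 (0-based), and the element there is 23.
Final answer: 23


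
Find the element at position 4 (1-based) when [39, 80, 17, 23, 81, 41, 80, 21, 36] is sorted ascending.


Sort ascending: [17, 21, 23, 36, 39, 41, 80, 80, 81]
The 4th element (1-indexed) is at index 3.
Value = 36
Final answer: 36


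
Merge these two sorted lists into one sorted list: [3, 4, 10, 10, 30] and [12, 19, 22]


List A: [3, 4, 10, 10, 30]
List B: [12, 19, 22]
Repeatedly compare the front elements and take the smaller:
  3 vs 12 -> take 3
  4 vs 12 -> take 4
  10 vs 12 -> take 10
  10 vs 12 -> take 10
  30 vs 12 -> take 12
  30 vs 19 -> take 19
  30 vs 22 -> take 22
  B is exhausted; append the rest of A: [30]
Final answer: [3, 4, 10, 10, 12, 19, 22, 30]


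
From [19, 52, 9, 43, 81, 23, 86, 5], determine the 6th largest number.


Sort descending: [86, 81, 52, 43, 23, 19, 9, 5]
The 6th element (1-indexed) is at index 5.
Value = 19
Final answer: 19


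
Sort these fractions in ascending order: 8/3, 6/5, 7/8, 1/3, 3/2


Convert to decimal for comparison:
  8/3 = 2.6667
  6/5 = 1.2
  7/8 = 0.875
  1/3 = 0.3333
  3/2 = 1.5
Decimals in increasing order: 0.3333 < 0.875 < 1.2 < 1.5 < 2.6667
Writing each back as its fraction gives the sorted order.
Final answer: 1/3, 7/8, 6/5, 3/2, 8/3


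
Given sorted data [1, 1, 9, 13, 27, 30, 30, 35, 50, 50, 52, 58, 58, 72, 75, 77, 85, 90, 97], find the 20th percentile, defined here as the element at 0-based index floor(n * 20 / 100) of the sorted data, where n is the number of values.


The dataset has n = 19 elements.
Index = floor(19 * 20 / 100) = floor(380 / 100) = floor(3.8) = 3
Counting from index 0 in the sorted data, the element at index 3 is 13.
Final answer: 13


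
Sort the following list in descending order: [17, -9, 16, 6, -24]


Original list: [17, -9, 16, 6, -24]
Repeatedly take the largest remaining element:
  Remaining [17, -9, 16, 6, -24] -> largest is 17
  Remaining [-9, 16, 6, -24] -> largest is 16
  Remaining [-9, 6, -24] -> largest is 6
  Remaining [-9, -24] -> largest is -9
  Remaining [-24] -> largest is -24
Collecting the picks in order gives the descending list.
Final answer: [17, 16, 6, -9, -24]


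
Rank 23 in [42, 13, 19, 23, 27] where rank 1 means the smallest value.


Sort ascending: [13, 19, 23, 27, 42]
Find 23 in the sorted list.
23 is at position 3 (1-indexed).
Final answer: 3


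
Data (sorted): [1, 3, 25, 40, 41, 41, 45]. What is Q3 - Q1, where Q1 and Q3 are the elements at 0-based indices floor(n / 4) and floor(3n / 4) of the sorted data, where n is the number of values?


The data has n = 7 elements.
Q1 index = floor(7 / 4) = floor(1.75) = 1; Q3 index = floor(3 * 7 / 4) = floor(5.25) = 5
Q1 = element at index 1 = 3
Q3 = element at index 5 = 41
IQR = 41 - 3 = 38
Final answer: 38


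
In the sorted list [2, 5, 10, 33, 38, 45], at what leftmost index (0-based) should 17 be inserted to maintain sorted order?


List is sorted: [2, 5, 10, 33, 38, 45]
We need the leftmost position where 17 can be inserted, i.e. the first index whose element is >= 17 (or the end of the list if none is).
Binary search with low=0, high=6 (0-based indices):
  low=0, high=6, mid=3: a[3]=33 >= 17, so high = 3
  low=0, high=3, mid=1: a[1]=5 < 17, so low = 2
  low=2, high=3, mid=2: a[2]=10 < 17, so low = 3
Now low = high = 3, so the insertion index is 3.
Final answer: 3


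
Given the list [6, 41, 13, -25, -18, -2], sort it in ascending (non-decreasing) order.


Original list: [6, 41, 13, -25, -18, -2]
Repeatedly take the smallest remaining element:
  Remaining [6, 41, 13, -25, -18, -2] -> smallest is -25
  Remaining [6, 41, 13, -18, -2] -> smallest is -18
  Remaining [6, 41, 13, -2] -> smallest is -2
  Remaining [6, 41, 13] -> smallest is 6
  Remaining [41, 13] -> smallest is 13
  Remaining [41] -> smallest is 41
Collecting the picks in order gives the sorted list.
Final answer: [-25, -18, -2, 6, 13, 41]


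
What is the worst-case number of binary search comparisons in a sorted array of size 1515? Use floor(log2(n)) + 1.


Binary search halves the search space each step.
Maximum comparisons = floor(log2(1515)) + 1
log2(1515) = 10.5651
floor(log2(1515)) = 10, so 10 + 1 = 11
Final answer: 11


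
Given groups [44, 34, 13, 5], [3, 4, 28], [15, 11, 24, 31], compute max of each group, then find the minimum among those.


Find max of each group:
  Group 1: [44, 34, 13, 5] -> max = 44
  Group 2: [3, 4, 28] -> max = 28
  Group 3: [15, 11, 24, 31] -> max = 31
Maxes: [44, 28, 31]
Minimum of maxes = 28
Final answer: 28


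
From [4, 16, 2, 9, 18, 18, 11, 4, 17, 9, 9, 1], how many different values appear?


List all unique values:
Distinct values: [1, 2, 4, 9, 11, 16, 17, 18]
Count = 8
Final answer: 8


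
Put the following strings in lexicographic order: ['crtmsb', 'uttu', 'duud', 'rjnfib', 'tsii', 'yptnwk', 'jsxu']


Compare strings character by character (the first differing letter decides):
  'crtmsb' < 'duud' since 'c' < 'd' at position 1
  'duud' < 'jsxu' since 'd' < 'j' at position 1
  'jsxu' < 'rjnfib' since 'j' < 'r' at position 1
  'rjnfib' < 'tsii' since 'r' < 't' at position 1
  'tsii' < 'uttu' since 't' < 'u' at position 1
  'uttu' < 'yptnwk' since 'u' < 'y' at position 1
Chaining these comparisons gives the alphabetical order.
Final answer: ['crtmsb', 'duud', 'jsxu', 'rjnfib', 'tsii', 'uttu', 'yptnwk']


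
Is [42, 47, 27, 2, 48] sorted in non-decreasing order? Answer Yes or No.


Check consecutive pairs:
  42 <= 47? True
  47 <= 27? False
  27 <= 2? False
  2 <= 48? True
2 consecutive pair(s) are out of order, so the list is not sorted.
Final answer: No


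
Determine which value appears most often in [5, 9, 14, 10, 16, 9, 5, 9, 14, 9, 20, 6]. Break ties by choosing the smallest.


Count the frequency of each value:
  5 appears 2 time(s)
  6 appears 1 time(s)
  9 appears 4 time(s)
  10 appears 1 time(s)
  14 appears 2 time(s)
  16 appears 1 time(s)
  20 appears 1 time(s)
Maximum frequency is 4.
Only 9 reaches that frequency, so it is the mode.
Final answer: 9


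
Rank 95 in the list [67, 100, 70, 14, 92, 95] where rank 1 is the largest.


Sort descending: [100, 95, 92, 70, 67, 14]
Find 95 in the sorted list.
95 is at position 2.
Final answer: 2


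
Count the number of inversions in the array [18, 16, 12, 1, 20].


For each element, count the later elements that are smaller than it:
  18 (index 0): smaller elements after it = [16, 12, 1] -> 3
  16 (index 1): smaller elements after it = [12, 1] -> 2
  12 (index 2): smaller elements after it = [1] -> 1
  1 (index 3): smaller elements after it = [] -> 0
Total inversions = 3 + 2 + 1 + 0 = 6
Final answer: 6


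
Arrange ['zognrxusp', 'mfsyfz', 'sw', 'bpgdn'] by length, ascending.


Compute lengths:
  'zognrxusp' has length 9
  'mfsyfz' has length 6
  'sw' has length 2
  'bpgdn' has length 5
Lengths in increasing order: 2 < 5 < 6 < 9
Listing the words in that order gives the answer.
Final answer: ['sw', 'bpgdn', 'mfsyfz', 'zognrxusp']


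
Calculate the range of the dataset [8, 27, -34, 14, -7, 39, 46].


Maximum value: 46
Minimum value: -34
Range = 46 - (-34) = 80
Final answer: 80


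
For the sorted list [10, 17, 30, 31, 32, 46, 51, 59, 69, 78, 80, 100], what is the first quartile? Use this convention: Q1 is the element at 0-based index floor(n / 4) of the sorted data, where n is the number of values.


The list has n = 12 elements.
Q1 index = floor(12 / 4) = floor(3) = 3
Counting from index 0 in the sorted data, the element at index 3 is 31.
Final answer: 31
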